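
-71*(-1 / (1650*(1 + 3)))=0.01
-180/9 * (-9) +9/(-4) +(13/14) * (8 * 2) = 5393/28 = 192.61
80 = 80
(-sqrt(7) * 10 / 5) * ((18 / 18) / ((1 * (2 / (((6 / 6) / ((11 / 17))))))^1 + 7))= -34 * sqrt(7) / 141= -0.64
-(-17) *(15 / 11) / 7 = 255 / 77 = 3.31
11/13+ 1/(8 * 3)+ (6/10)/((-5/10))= -487/1560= -0.31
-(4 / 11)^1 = -4 / 11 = -0.36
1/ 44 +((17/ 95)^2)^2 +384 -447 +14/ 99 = -2026702827559/ 32254447500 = -62.83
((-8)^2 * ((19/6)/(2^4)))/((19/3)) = 2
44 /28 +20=151 /7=21.57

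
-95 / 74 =-1.28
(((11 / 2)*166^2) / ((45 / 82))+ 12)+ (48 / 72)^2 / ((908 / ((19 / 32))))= 30093047413 / 108960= 276184.36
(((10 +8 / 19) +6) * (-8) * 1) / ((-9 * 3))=832 / 171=4.87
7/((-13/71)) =-497/13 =-38.23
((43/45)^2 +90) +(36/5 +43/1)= 285754/2025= 141.11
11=11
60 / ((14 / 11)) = 330 / 7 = 47.14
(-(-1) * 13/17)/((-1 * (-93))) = 13/1581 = 0.01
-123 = -123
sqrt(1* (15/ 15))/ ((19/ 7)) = 7/ 19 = 0.37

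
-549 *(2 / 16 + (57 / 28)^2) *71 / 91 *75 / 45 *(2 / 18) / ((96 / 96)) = -338.64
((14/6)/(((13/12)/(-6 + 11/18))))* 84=-38024/39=-974.97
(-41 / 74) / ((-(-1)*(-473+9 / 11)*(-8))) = -451 / 3074848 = -0.00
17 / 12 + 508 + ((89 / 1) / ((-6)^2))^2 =668125 / 1296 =515.53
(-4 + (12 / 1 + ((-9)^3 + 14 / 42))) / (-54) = 1081 / 81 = 13.35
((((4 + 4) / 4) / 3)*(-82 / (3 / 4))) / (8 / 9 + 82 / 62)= -20336 / 617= -32.96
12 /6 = 2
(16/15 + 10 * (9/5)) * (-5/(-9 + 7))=143/3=47.67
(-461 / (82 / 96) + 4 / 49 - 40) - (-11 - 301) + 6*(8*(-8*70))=-54539580 / 2009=-27147.63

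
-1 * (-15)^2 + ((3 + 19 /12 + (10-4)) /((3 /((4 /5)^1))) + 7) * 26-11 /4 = 27.63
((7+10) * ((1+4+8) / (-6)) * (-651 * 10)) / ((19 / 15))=3596775 / 19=189303.95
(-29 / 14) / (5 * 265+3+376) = -29 / 23856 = -0.00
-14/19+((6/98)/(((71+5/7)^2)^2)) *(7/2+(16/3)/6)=-5334505271795/7239685825824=-0.74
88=88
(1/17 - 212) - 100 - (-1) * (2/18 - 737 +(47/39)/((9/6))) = -2084525/1989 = -1048.03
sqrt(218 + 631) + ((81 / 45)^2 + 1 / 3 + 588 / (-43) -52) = -200276 / 3225 + sqrt(849) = -32.96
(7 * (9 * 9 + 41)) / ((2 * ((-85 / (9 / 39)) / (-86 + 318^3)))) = -3168735402 / 85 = -37279240.02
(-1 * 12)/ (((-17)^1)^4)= -12/ 83521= -0.00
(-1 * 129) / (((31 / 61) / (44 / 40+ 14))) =-1188219 / 310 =-3832.96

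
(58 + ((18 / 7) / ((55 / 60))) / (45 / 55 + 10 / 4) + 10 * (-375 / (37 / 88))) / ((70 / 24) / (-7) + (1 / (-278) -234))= 279419039880 / 7392882791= 37.80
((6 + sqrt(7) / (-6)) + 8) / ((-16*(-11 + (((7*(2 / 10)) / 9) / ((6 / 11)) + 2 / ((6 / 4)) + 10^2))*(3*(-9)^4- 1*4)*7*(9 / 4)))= -15 / 481486093 + 5*sqrt(7) / 13481610604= -0.00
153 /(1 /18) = 2754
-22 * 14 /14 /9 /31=-22 /279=-0.08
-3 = -3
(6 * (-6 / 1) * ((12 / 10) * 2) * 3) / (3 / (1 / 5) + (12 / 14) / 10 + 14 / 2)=-9072 / 773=-11.74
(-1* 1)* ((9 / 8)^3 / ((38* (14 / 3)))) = -2187 / 272384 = -0.01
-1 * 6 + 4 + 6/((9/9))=4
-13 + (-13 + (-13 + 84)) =45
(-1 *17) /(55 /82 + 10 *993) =-1394 /814315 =-0.00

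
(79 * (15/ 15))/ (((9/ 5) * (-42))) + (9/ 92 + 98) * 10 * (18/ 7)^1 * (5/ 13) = 109535645/ 113022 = 969.15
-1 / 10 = -0.10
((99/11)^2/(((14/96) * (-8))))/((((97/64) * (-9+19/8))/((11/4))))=684288/35987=19.01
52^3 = 140608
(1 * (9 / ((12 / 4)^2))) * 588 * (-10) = -5880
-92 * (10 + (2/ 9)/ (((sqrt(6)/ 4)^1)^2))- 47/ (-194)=-5103259/ 5238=-974.28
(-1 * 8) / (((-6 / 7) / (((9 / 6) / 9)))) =14 / 9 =1.56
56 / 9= 6.22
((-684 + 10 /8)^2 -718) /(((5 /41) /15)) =915965379 /16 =57247836.19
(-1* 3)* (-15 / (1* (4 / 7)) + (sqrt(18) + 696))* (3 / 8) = -24111 / 32- 27* sqrt(2) / 8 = -758.24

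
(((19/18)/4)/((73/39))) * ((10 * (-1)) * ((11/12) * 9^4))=-9903465/1168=-8478.99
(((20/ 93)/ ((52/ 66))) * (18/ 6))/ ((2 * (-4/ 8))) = -330/ 403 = -0.82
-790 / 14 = -395 / 7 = -56.43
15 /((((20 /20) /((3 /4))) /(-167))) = -7515 /4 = -1878.75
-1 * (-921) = 921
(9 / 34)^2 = 81 / 1156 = 0.07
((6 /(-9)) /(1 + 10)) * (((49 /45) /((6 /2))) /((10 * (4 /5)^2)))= -49 /14256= -0.00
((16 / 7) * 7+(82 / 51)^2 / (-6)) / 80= 60743 / 312120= 0.19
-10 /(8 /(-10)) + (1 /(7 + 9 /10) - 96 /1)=-13173 /158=-83.37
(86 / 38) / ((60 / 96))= 344 / 95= 3.62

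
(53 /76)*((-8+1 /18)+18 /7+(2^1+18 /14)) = -13939 /9576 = -1.46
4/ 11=0.36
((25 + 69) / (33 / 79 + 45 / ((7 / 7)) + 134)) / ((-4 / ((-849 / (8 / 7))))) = 22066359 / 226784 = 97.30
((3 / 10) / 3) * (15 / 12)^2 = 5 / 32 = 0.16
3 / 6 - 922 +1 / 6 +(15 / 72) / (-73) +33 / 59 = -95178863 / 103368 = -920.78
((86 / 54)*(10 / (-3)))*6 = -860 / 27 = -31.85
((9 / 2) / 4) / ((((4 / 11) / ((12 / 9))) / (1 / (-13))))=-33 / 104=-0.32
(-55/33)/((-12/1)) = 5/36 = 0.14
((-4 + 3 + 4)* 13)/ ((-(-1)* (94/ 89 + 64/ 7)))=8099/ 2118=3.82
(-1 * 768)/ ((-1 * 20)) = 192/ 5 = 38.40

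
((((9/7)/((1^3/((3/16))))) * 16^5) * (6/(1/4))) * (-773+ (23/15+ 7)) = -4637836668.34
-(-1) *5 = 5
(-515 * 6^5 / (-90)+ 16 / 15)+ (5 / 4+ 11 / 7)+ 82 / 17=317763641 / 7140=44504.71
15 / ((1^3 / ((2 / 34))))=15 / 17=0.88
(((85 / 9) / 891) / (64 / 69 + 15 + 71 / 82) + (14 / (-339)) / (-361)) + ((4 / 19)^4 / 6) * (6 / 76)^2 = 1009454655756016 / 1350206897208327873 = 0.00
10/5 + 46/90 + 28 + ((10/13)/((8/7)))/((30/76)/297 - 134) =30.51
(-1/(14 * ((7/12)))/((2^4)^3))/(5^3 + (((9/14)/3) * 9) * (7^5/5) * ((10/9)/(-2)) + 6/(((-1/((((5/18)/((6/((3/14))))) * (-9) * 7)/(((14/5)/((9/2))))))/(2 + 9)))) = 0.00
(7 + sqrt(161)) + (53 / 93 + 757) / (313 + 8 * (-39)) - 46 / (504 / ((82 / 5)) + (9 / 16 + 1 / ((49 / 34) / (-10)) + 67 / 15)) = sqrt(161) + 986073763135 / 1292408259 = 775.66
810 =810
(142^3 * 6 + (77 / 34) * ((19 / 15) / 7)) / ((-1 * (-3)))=8761661489 / 1530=5726576.14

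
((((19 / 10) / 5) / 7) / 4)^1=19 / 1400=0.01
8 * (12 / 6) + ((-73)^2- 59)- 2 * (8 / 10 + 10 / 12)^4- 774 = 1821595199 / 405000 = 4497.77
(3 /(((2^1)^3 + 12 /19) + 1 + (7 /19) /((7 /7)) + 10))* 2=3 /10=0.30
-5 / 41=-0.12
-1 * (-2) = 2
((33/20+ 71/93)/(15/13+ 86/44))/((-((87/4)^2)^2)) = -82166656/23682727850985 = -0.00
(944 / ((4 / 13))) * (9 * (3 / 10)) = 41418 / 5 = 8283.60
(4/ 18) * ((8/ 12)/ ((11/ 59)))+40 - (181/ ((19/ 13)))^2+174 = -15122.07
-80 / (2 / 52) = -2080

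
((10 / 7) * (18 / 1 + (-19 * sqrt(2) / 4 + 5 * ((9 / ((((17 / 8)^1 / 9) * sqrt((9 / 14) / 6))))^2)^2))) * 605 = 464621138020620900 / 584647 - 57475 * sqrt(2) / 14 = 794703700910.54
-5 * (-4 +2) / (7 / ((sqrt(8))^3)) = 160 * sqrt(2) / 7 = 32.32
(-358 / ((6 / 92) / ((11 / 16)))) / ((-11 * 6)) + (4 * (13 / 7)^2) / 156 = 202045 / 3528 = 57.27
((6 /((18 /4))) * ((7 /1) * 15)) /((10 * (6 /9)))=21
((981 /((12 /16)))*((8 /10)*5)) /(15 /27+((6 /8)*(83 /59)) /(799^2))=7094402203968 /753315421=9417.57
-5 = -5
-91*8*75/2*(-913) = 24924900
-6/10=-0.60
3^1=3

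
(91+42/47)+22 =113.89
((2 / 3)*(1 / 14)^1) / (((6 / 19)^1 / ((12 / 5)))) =38 / 105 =0.36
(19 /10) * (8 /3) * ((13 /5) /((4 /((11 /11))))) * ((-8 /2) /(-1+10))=-988 /675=-1.46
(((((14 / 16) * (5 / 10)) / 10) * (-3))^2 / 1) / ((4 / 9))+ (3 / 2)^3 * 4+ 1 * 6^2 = 5072769 / 102400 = 49.54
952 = 952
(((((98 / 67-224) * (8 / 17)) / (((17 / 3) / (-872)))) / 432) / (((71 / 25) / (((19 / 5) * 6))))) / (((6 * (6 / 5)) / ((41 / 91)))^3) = 446048096875 / 6078358373724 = 0.07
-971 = -971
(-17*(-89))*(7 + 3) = 15130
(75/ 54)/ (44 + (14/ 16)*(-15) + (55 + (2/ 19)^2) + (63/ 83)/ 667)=1998532100/ 123586821207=0.02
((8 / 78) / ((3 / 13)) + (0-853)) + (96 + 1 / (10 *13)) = -885161 / 1170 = -756.55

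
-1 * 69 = -69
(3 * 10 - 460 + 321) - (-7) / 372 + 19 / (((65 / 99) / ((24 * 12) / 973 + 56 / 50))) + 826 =445836621383 / 588178500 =758.00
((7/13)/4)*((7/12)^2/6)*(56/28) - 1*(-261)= 5863447/22464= 261.02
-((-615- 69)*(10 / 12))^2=-324900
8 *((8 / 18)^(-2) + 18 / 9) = 113 / 2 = 56.50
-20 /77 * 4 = -80 /77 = -1.04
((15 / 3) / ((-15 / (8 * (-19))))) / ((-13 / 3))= -152 / 13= -11.69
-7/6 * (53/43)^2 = -19663/11094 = -1.77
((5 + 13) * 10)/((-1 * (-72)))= 5/2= 2.50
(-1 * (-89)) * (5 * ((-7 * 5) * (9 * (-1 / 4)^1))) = 140175 / 4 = 35043.75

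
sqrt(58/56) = sqrt(203)/14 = 1.02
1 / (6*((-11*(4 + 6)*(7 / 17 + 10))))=-0.00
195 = 195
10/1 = 10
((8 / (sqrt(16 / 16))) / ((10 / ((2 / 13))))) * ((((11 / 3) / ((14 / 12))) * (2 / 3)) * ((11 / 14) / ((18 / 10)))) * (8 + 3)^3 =2576816 / 17199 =149.82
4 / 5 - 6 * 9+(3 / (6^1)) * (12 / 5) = -52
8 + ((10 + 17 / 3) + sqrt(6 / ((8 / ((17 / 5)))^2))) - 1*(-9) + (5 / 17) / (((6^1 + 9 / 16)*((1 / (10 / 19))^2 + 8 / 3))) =17*sqrt(6) / 40 + 21964346 / 672231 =33.71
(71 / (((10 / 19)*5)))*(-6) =-4047 / 25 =-161.88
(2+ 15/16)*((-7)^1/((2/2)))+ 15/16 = -157/8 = -19.62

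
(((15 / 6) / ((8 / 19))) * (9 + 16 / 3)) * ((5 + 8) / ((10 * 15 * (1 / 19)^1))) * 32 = 201799 / 45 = 4484.42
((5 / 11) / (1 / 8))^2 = 1600 / 121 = 13.22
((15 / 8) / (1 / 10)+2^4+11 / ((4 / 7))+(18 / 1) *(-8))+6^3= 126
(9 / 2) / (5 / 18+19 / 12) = 162 / 67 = 2.42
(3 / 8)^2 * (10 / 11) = 0.13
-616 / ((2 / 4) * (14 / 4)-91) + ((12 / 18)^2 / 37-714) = -4002814 / 5661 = -707.09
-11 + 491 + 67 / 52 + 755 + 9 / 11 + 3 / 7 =4955091 / 4004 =1237.54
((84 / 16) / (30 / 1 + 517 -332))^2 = 441 / 739600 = 0.00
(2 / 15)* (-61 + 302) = 482 / 15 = 32.13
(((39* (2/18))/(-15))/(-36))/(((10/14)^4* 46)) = 31213/46575000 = 0.00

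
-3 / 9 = -1 / 3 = -0.33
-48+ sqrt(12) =-48+ 2*sqrt(3) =-44.54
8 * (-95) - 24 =-784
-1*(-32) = 32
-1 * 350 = -350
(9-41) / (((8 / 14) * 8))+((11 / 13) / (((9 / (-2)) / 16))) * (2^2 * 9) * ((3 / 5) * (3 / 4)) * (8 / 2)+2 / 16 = -104951 / 520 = -201.83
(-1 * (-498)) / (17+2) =498 / 19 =26.21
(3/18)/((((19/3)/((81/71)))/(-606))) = -18.19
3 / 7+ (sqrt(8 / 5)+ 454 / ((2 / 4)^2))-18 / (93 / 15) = 2 *sqrt(10) / 5+ 393535 / 217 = 1814.79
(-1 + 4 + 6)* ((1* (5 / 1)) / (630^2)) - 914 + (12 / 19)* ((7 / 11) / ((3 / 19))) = -88429309 / 97020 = -911.45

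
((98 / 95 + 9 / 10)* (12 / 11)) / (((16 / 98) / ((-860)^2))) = 1995034020 / 209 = 9545617.32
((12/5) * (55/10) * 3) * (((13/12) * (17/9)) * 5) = 2431/6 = 405.17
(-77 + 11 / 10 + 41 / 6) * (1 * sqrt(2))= -1036 * sqrt(2) / 15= -97.68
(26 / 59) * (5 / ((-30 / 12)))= -52 / 59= -0.88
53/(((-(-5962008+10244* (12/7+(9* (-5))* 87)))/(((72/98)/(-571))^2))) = 5724/3004069669054727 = 0.00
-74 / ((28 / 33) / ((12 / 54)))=-407 / 21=-19.38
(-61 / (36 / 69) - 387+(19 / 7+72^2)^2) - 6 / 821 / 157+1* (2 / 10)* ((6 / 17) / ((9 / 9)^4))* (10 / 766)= 13275300062889003203 / 493478039796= 26901501.17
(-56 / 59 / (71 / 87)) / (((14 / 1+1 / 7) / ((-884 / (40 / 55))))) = 99.96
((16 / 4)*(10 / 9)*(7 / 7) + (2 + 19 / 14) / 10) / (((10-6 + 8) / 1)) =6023 / 15120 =0.40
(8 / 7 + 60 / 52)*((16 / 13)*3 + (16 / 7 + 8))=265848 / 8281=32.10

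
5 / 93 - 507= -47146 / 93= -506.95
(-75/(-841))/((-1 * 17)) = -0.01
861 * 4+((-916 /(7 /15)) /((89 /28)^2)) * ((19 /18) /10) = 81352460 /23763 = 3423.49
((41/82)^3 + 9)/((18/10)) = 365/72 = 5.07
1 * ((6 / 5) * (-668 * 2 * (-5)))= 8016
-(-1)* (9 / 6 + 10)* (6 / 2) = 69 / 2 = 34.50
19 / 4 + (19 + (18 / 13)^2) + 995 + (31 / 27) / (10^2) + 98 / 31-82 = 3330652096 / 3536325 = 941.84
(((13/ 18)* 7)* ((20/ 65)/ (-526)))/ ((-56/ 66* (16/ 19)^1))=209/ 50496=0.00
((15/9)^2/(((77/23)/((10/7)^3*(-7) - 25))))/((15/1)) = -255875/101871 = -2.51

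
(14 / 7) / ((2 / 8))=8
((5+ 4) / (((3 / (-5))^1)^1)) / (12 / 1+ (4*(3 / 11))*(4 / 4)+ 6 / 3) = -165 / 166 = -0.99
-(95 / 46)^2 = -9025 / 2116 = -4.27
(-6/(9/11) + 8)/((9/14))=28/27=1.04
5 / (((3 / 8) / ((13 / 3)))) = 520 / 9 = 57.78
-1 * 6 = -6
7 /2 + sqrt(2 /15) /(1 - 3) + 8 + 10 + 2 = 47 /2 - sqrt(30) /30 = 23.32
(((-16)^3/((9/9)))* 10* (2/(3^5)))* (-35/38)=1433600/4617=310.50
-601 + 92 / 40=-5987 / 10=-598.70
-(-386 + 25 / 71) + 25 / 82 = 2247017 / 5822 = 385.95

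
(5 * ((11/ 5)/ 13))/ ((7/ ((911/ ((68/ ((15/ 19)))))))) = 150315/ 117572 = 1.28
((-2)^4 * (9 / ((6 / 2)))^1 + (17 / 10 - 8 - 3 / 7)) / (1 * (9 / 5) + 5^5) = 2889 / 218876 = 0.01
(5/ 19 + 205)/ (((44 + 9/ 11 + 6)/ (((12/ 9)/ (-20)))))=-220/ 817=-0.27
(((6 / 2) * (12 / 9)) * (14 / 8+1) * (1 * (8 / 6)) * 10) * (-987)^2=142878120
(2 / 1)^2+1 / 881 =3525 / 881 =4.00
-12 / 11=-1.09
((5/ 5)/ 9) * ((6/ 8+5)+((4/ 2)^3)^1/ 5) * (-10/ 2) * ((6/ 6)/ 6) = -49/ 72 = -0.68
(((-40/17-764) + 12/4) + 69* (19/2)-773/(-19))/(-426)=43391/275196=0.16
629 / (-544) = -37 / 32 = -1.16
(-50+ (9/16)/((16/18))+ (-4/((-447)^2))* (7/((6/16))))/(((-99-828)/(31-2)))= 109846428665/71125610112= 1.54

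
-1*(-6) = 6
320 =320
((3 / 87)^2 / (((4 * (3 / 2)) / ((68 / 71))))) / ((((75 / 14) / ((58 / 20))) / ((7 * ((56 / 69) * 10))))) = 186592 / 31965975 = 0.01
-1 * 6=-6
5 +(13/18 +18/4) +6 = 146/9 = 16.22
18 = 18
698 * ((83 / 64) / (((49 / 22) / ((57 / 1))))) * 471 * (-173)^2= 256026060394731 / 784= 326563852544.30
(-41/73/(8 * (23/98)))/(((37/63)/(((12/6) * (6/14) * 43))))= -2332449/124246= -18.77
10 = 10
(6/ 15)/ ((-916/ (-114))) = 57/ 1145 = 0.05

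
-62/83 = -0.75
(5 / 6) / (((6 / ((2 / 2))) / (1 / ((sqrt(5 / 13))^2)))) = 13 / 36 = 0.36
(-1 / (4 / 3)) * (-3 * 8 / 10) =9 / 5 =1.80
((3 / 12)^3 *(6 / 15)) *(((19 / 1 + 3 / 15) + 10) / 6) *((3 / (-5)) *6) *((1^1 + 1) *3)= -657 / 1000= -0.66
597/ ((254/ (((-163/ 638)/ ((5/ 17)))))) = -1654287/ 810260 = -2.04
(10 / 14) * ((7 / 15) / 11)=1 / 33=0.03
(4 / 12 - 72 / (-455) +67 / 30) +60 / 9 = 25639 / 2730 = 9.39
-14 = -14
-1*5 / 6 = -5 / 6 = -0.83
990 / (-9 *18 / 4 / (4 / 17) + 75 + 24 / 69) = -182160 / 17807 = -10.23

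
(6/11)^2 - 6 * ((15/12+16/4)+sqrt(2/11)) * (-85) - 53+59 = 510 * sqrt(22)/11+649479/242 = 2901.26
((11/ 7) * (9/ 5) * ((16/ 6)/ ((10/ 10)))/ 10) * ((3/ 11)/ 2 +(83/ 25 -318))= -1037994/ 4375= -237.26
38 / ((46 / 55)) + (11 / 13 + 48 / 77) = 1079878 / 23023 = 46.90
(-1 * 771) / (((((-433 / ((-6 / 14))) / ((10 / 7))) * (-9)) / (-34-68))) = -262140 / 21217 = -12.36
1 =1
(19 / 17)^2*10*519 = 1873590 / 289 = 6483.01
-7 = -7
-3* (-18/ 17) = 54/ 17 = 3.18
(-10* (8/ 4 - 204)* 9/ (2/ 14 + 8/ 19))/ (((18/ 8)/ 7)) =1504496/ 15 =100299.73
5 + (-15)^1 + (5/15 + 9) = -0.67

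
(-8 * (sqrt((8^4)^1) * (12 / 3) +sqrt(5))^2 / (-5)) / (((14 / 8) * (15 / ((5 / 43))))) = 16384 * sqrt(5) / 4515 +99872 / 215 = 472.64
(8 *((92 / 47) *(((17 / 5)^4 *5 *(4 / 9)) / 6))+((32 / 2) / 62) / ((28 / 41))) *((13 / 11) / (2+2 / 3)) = 343.66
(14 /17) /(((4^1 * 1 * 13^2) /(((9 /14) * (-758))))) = -0.59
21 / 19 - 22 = -20.89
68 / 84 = 17 / 21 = 0.81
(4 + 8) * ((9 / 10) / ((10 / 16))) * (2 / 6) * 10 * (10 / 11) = 576 / 11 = 52.36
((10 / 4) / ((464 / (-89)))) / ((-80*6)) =89 / 89088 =0.00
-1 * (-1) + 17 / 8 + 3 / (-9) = 67 / 24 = 2.79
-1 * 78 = -78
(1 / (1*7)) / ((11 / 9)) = 9 / 77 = 0.12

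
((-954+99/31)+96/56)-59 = -218756/217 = -1008.09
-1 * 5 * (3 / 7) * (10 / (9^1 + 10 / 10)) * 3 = -45 / 7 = -6.43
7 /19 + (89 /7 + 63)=10119 /133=76.08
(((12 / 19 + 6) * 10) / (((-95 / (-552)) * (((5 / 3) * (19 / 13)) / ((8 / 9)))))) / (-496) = -301392 / 1063145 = -0.28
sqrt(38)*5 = 5*sqrt(38) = 30.82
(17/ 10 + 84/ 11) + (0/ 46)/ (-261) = 1027/ 110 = 9.34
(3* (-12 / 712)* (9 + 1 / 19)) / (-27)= 86 / 5073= 0.02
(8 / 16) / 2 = 0.25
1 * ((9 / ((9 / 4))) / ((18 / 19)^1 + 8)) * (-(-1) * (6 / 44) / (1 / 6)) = 0.37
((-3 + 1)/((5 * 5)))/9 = -2/225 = -0.01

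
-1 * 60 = -60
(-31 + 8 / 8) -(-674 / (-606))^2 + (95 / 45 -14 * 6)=-3461992 / 30603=-113.13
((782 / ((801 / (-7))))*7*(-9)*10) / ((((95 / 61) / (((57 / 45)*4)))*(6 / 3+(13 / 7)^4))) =44896740784 / 44539605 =1008.02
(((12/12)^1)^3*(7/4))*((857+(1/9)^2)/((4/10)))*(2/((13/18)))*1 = 1214815/117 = 10383.03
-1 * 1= -1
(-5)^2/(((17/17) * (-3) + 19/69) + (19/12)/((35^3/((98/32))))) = -96600000/10527563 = -9.18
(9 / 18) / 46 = 1 / 92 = 0.01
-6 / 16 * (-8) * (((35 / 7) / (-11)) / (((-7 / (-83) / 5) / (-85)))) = 529125 / 77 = 6871.75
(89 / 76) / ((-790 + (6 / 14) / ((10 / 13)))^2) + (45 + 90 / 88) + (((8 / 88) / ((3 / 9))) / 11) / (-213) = 91762674072873879 / 1993860595650836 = 46.02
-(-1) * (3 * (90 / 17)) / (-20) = -27 / 34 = -0.79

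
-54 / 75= -18 / 25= -0.72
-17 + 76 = 59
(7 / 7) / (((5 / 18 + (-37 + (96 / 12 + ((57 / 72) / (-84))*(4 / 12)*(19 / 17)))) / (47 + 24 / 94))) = -228354336 / 138812855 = -1.65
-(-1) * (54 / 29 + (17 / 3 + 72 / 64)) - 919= -633601 / 696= -910.35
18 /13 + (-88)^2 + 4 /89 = 8961462 /1157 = 7745.43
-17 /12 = -1.42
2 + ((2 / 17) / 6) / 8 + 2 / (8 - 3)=4901 / 2040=2.40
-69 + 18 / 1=-51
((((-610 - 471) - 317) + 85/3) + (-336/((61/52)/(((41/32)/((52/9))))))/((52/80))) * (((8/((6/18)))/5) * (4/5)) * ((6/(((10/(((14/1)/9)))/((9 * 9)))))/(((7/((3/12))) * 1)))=-1508071824/99125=-15213.84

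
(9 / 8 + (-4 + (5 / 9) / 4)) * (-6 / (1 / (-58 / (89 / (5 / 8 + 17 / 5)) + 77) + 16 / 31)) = 808511837 / 26081232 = 31.00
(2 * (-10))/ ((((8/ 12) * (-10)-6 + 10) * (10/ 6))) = 9/ 2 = 4.50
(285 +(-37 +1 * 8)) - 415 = -159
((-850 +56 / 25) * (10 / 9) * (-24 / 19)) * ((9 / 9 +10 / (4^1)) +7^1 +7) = 1186864 / 57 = 20822.18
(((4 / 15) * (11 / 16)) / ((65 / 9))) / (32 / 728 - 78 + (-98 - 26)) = -77 / 612600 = -0.00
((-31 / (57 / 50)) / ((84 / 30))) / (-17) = 3875 / 6783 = 0.57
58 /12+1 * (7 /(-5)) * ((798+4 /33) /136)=-12651 /3740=-3.38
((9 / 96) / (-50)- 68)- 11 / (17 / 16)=-2131251 / 27200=-78.35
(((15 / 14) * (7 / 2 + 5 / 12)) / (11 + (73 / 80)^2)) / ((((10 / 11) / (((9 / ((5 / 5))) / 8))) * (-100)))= -1551 / 353402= -0.00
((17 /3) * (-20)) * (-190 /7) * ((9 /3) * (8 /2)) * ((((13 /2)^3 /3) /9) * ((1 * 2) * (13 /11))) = 1845040600 /2079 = 887465.42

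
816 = 816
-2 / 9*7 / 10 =-7 / 45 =-0.16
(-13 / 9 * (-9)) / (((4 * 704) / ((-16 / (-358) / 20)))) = 13 / 1260160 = 0.00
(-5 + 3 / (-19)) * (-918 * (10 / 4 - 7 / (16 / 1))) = 742203 / 76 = 9765.83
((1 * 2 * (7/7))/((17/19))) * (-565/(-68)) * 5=53675/578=92.86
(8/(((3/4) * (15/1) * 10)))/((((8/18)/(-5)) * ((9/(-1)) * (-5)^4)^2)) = -4/158203125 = -0.00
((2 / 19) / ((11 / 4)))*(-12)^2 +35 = 8467 / 209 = 40.51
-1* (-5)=5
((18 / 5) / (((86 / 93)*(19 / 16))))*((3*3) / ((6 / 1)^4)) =93 / 4085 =0.02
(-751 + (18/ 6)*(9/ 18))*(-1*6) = 4497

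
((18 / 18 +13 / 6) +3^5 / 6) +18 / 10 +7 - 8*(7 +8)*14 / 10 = -1733 / 15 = -115.53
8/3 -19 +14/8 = -175/12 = -14.58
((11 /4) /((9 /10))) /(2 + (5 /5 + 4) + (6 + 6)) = 55 /342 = 0.16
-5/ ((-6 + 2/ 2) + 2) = 5/ 3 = 1.67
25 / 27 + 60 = 60.93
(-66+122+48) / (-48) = -13 / 6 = -2.17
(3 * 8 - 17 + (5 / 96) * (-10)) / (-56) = -311 / 2688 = -0.12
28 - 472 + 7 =-437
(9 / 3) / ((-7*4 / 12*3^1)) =-3 / 7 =-0.43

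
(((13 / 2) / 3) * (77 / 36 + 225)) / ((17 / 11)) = 68783 / 216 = 318.44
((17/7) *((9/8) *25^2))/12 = 31875/224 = 142.30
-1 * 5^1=-5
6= 6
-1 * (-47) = 47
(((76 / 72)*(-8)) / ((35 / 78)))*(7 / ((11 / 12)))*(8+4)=-94848 / 55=-1724.51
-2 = -2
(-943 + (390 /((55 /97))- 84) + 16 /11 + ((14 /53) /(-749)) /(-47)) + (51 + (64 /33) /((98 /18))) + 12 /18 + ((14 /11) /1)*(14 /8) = -244351786337 /861980658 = -283.48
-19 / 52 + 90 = 4661 / 52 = 89.63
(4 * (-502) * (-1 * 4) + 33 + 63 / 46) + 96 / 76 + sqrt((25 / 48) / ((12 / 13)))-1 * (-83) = 5 * sqrt(13) / 24 + 7123653 / 874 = 8151.38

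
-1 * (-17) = 17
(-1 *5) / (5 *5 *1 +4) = -5 / 29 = -0.17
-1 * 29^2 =-841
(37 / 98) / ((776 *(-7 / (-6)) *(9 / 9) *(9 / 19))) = 703 / 798504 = 0.00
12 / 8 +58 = 59.50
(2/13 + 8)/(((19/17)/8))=14416/247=58.36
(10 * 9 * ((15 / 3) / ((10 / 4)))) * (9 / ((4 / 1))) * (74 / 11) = 29970 / 11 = 2724.55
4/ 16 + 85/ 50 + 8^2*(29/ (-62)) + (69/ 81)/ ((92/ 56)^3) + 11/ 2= -197418023/ 8855460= -22.29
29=29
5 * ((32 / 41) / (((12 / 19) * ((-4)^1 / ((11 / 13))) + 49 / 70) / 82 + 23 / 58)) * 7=135766400 / 1832337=74.09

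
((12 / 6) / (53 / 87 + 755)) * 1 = 87 / 32869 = 0.00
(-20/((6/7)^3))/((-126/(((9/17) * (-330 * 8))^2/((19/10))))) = 1422960000/5491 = 259144.05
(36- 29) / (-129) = -7 / 129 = -0.05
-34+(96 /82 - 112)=-144.83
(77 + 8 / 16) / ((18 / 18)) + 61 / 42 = 1658 / 21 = 78.95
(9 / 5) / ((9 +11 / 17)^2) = 2601 / 134480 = 0.02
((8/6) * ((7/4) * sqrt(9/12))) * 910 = 3185 * sqrt(3)/3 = 1838.86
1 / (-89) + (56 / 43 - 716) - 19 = -733.71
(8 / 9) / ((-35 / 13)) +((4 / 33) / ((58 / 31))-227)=-22836761 / 100485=-227.27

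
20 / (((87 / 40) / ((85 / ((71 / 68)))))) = 4624000 / 6177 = 748.58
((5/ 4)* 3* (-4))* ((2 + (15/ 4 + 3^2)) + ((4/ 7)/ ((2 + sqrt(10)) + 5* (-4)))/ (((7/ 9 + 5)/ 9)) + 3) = -15171915/ 57148 + 1215* sqrt(10)/ 28574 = -265.35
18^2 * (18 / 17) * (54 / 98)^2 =104.16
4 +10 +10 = 24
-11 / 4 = -2.75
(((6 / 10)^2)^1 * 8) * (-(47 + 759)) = -58032 / 25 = -2321.28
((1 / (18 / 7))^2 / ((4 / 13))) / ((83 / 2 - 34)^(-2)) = 15925 / 576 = 27.65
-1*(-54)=54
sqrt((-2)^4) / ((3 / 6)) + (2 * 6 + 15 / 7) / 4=323 / 28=11.54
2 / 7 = 0.29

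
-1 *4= -4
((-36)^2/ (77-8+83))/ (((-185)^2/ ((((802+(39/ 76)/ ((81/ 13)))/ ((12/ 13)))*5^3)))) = 106981745/ 3953672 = 27.06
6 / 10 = 3 / 5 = 0.60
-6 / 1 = -6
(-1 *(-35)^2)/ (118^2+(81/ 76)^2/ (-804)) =-379252160/ 4310780849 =-0.09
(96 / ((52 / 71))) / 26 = 852 / 169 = 5.04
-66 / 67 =-0.99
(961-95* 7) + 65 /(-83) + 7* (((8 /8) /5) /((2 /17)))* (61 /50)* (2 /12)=74111497 /249000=297.64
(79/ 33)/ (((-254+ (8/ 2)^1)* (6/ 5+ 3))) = -79/ 34650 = -0.00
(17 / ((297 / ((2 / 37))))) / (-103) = -34 / 1131867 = -0.00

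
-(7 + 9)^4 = -65536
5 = 5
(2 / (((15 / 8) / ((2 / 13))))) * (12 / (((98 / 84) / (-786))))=-603648 / 455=-1326.70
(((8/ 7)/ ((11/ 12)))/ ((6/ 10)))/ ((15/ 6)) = 0.83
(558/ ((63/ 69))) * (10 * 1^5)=42780/ 7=6111.43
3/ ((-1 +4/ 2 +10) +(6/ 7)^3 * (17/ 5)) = 5145/ 22537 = 0.23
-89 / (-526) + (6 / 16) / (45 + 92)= 49561 / 288248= 0.17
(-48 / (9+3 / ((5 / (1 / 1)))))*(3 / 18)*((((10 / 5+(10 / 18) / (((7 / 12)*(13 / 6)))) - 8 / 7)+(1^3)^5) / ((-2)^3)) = 1045 / 4368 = 0.24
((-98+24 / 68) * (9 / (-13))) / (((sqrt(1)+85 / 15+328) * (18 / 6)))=3735 / 55471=0.07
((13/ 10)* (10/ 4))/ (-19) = -13/ 76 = -0.17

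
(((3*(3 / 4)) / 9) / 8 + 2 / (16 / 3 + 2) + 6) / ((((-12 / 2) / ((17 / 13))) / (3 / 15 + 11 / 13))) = -641291 / 446160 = -1.44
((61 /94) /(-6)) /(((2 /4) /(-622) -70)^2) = -23599924 /1069217179101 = -0.00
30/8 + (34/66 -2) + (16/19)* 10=26801/2508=10.69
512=512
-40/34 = -20/17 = -1.18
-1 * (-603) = 603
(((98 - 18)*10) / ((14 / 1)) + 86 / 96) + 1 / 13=253849 / 4368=58.12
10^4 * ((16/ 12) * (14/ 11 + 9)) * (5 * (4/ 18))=45200000/ 297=152188.55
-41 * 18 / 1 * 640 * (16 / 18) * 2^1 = -839680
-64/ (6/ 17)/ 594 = -272/ 891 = -0.31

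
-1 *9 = -9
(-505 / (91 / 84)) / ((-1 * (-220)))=-303 / 143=-2.12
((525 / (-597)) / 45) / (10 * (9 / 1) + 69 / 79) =-2765 / 12857589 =-0.00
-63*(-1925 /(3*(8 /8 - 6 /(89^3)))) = 581599425 /14387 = 40425.34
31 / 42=0.74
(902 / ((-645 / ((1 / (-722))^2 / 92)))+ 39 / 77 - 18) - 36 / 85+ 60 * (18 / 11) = 1625012177461889 / 20245643630520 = 80.26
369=369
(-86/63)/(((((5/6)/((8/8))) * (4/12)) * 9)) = -0.55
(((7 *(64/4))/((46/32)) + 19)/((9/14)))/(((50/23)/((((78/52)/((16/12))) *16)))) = 31206/25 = 1248.24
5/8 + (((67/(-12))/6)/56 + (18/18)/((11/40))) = 188263/44352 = 4.24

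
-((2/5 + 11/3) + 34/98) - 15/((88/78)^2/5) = -90125509/1422960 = -63.34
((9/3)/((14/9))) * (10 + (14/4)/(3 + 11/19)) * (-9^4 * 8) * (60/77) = -7934414130/9163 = -865918.82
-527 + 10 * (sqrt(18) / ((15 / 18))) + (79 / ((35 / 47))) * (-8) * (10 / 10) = -48149 / 35 + 36 * sqrt(2) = -1324.77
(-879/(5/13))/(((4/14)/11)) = -879879/10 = -87987.90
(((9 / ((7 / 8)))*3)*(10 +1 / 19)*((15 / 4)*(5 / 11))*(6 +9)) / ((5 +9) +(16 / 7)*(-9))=-5801625 / 4807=-1206.91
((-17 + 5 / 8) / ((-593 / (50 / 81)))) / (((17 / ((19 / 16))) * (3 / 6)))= 62225 / 26129952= 0.00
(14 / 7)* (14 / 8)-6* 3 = -29 / 2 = -14.50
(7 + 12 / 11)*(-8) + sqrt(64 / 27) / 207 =-712 / 11 + 8*sqrt(3) / 1863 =-64.72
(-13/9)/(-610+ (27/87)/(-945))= 13195/5572353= 0.00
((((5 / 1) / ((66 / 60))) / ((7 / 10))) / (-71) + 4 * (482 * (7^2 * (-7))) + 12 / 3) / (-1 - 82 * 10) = 3615327600 / 4488407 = 805.48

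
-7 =-7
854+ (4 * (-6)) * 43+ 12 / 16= -709 / 4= -177.25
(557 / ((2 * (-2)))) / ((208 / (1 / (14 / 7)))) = -557 / 1664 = -0.33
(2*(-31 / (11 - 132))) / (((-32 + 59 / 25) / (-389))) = 602950 / 89661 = 6.72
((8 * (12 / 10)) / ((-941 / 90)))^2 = 746496 / 885481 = 0.84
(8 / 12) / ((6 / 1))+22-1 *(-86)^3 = 5724703 / 9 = 636078.11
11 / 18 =0.61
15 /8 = 1.88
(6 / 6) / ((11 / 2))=2 / 11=0.18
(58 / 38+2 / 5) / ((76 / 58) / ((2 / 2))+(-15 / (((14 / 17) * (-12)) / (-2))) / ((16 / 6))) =1188768 / 106115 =11.20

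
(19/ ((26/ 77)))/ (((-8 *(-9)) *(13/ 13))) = 1463/ 1872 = 0.78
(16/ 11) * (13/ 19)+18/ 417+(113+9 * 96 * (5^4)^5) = 2393728637695315812929/ 29051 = 82397460937500114.04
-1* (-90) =90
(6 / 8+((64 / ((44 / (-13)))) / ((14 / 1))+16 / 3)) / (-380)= -4373 / 351120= -0.01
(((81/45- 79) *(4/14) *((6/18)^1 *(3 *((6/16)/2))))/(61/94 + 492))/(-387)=9071/418170270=0.00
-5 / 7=-0.71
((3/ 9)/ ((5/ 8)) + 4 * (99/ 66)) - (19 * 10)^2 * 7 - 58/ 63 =-79598732/ 315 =-252694.39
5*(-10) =-50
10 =10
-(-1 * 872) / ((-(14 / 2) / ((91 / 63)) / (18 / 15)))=-215.92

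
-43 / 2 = -21.50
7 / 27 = 0.26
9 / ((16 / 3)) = 27 / 16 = 1.69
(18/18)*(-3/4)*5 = -15/4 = -3.75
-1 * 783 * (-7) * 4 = 21924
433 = 433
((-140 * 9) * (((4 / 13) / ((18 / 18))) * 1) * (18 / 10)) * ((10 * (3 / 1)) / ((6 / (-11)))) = 498960 / 13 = 38381.54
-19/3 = -6.33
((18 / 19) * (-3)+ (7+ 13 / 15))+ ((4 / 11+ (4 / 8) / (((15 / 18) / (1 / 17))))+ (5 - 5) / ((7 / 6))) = 57809 / 10659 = 5.42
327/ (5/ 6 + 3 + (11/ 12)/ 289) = 378012/ 4435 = 85.23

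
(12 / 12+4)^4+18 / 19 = 11893 / 19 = 625.95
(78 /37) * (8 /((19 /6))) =3744 /703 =5.33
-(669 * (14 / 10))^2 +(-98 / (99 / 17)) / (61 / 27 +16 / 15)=-108315309921 / 123475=-877224.62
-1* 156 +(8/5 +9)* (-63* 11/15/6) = -11881/50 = -237.62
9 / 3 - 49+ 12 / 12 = -45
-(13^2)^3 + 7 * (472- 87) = -4824114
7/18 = 0.39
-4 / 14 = -2 / 7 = -0.29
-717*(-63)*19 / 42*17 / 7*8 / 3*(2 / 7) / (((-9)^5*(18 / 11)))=-3396668 / 8680203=-0.39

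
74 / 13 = 5.69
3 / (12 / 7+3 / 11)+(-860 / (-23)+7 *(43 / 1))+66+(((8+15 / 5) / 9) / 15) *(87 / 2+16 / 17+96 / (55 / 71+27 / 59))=113314673147 / 272476170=415.87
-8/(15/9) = -24/5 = -4.80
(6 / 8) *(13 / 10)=39 / 40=0.98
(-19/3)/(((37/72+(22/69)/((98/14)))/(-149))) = 10938984/6485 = 1686.81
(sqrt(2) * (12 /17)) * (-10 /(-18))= 20 * sqrt(2) /51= 0.55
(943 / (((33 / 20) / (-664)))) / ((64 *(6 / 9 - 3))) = 391345 / 154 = 2541.20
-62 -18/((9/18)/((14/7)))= -134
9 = 9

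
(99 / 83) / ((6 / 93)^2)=95139 / 332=286.56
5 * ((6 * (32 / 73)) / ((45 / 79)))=5056 / 219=23.09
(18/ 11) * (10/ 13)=180/ 143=1.26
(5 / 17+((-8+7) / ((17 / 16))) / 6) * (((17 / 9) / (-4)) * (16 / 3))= -28 / 81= -0.35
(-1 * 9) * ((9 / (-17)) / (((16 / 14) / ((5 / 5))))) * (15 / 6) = 10.42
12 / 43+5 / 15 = 79 / 129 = 0.61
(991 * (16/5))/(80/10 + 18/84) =221984/575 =386.06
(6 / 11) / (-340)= -3 / 1870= -0.00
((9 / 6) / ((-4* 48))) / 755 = -0.00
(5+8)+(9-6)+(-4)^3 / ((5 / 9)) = -496 / 5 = -99.20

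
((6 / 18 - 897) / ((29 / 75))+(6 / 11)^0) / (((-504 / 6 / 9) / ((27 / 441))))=86427 / 5684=15.21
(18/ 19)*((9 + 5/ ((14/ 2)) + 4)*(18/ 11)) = 31104/ 1463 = 21.26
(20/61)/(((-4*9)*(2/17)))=-85/1098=-0.08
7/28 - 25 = -24.75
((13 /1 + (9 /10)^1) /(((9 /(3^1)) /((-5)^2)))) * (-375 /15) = -17375 /6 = -2895.83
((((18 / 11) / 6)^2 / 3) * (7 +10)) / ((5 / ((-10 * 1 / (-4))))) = 51 / 242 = 0.21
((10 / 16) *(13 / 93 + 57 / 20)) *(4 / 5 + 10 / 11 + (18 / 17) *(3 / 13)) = 4126262 / 1130415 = 3.65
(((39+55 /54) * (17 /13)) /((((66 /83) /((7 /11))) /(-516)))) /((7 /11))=-131114353 /3861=-33958.65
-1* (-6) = 6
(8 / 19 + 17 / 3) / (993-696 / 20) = 1735 / 273087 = 0.01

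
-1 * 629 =-629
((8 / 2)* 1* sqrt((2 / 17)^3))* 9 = 72* sqrt(34) / 289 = 1.45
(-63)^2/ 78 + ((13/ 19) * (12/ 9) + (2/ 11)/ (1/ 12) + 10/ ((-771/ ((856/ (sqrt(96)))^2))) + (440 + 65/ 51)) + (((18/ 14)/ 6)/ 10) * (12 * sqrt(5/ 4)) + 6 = 9 * sqrt(5)/ 70 + 85950219341/ 213670314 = 402.54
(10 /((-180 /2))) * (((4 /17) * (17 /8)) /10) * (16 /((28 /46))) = -46 /315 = -0.15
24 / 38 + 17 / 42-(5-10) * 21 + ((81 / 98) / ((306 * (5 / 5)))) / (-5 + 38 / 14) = 46031135 / 434112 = 106.04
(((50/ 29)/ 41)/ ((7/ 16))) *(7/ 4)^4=0.90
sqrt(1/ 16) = 1/ 4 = 0.25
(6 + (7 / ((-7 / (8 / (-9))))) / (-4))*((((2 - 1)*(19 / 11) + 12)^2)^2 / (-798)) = -13517025626 / 52575831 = -257.10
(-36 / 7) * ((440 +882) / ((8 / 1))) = -849.86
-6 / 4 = -3 / 2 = -1.50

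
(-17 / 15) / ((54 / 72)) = -68 / 45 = -1.51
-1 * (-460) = 460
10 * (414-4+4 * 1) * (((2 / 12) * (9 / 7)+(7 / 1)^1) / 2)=104535 / 7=14933.57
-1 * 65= -65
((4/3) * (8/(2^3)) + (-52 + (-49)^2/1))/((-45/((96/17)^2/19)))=-7220224/82365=-87.66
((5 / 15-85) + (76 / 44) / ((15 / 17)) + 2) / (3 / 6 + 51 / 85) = -8878 / 121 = -73.37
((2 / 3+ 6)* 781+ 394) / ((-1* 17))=-16802 / 51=-329.45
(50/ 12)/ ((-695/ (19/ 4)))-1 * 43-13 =-186911/ 3336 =-56.03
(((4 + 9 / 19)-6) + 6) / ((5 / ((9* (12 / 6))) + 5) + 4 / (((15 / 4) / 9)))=7650 / 25441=0.30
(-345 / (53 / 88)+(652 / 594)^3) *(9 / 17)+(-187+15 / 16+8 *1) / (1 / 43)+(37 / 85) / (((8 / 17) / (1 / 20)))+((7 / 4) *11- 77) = -16820969255763661 / 2098174557600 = -8016.95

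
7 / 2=3.50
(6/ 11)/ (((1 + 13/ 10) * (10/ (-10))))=-60/ 253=-0.24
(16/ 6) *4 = 32/ 3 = 10.67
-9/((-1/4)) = 36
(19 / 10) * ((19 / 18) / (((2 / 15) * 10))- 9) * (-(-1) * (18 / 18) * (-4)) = 3743 / 60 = 62.38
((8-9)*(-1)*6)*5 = 30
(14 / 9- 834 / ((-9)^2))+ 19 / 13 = -2555 / 351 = -7.28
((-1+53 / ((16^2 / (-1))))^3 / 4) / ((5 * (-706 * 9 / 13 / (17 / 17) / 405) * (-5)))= -3451924593 / 236894289920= -0.01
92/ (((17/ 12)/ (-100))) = -110400/ 17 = -6494.12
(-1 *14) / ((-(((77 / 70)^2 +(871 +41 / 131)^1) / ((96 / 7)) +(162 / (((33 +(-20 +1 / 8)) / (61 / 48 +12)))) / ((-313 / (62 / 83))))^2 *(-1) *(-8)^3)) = 463284150240040000 / 67739705643457630832623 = 0.00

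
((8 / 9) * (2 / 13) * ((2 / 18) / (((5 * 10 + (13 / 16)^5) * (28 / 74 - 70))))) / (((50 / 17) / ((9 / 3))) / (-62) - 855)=0.00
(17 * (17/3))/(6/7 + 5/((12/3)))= 8092/177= 45.72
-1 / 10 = -0.10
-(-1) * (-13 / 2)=-13 / 2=-6.50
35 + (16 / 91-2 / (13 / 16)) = 229 / 7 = 32.71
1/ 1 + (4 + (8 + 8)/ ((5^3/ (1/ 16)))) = 626/ 125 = 5.01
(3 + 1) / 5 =0.80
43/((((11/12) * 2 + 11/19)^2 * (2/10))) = 558828/15125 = 36.95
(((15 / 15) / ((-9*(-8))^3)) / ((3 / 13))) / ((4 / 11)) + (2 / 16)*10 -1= 1119887 / 4478976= 0.25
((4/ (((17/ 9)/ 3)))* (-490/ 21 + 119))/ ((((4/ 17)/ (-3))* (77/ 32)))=-35424/ 11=-3220.36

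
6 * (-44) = -264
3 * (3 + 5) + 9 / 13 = 321 / 13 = 24.69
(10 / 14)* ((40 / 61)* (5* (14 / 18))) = 1000 / 549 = 1.82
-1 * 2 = -2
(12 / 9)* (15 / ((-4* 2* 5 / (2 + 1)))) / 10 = -3 / 20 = -0.15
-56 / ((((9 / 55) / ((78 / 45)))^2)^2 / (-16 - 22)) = 14237566190848 / 531441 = 26790492.62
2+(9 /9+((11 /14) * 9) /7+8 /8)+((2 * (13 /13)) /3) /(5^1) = 7561 /1470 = 5.14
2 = 2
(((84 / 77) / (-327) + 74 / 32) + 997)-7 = 19036459 / 19184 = 992.31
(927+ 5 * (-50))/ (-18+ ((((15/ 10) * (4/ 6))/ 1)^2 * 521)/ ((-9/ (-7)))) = 6093/ 3485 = 1.75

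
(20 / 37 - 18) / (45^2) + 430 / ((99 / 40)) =143182894 / 824175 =173.73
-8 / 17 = -0.47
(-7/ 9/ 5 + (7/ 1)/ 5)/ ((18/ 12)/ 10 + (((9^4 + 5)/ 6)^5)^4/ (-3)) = -0.00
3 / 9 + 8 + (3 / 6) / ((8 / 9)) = 427 / 48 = 8.90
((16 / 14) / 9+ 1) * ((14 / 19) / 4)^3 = 3479 / 493848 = 0.01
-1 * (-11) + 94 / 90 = 542 / 45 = 12.04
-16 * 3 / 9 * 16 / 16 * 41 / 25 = -8.75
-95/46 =-2.07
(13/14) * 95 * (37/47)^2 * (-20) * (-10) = 169071500/15463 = 10933.94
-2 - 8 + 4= -6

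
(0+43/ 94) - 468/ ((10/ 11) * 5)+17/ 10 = -118443/ 1175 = -100.80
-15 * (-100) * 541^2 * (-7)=-3073150500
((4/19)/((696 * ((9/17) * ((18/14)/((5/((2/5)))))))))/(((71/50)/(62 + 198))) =9668750/9506403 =1.02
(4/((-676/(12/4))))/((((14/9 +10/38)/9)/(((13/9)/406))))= -513/1641458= -0.00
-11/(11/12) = -12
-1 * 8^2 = -64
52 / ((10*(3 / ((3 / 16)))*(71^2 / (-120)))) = -39 / 5041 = -0.01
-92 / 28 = -23 / 7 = -3.29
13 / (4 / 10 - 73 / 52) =-3380 / 261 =-12.95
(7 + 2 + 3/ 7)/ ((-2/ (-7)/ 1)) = 33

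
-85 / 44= -1.93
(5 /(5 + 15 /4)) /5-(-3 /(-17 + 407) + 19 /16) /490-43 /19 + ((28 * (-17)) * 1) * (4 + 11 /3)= -106065403859 /29047200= -3651.48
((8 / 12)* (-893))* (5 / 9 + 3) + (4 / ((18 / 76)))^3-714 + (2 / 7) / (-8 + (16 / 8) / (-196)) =1136815018 / 572265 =1986.52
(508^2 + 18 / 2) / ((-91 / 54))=-13935942 / 91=-153142.22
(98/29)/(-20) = -49/290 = -0.17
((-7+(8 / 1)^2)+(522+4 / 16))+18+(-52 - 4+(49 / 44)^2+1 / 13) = 13655329 / 25168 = 542.57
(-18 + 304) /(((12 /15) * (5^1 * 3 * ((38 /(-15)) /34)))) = -12155 /38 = -319.87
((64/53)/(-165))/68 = -16/148665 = -0.00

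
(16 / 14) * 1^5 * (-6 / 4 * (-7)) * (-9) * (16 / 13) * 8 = -13824 / 13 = -1063.38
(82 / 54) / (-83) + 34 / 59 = 73775 / 132219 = 0.56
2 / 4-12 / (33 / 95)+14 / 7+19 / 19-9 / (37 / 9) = -27053 / 814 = -33.23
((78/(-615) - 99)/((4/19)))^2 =149072437801/672400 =221702.02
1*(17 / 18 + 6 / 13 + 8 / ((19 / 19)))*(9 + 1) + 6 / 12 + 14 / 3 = 23219 / 234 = 99.23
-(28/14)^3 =-8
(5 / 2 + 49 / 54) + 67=1901 / 27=70.41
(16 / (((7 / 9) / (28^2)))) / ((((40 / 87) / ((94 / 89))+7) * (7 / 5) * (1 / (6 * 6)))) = 55777.06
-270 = -270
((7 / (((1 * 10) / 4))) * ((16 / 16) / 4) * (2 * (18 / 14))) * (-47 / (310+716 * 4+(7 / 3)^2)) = -3807 / 143075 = -0.03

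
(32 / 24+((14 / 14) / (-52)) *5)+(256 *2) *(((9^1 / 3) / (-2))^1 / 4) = -29759 / 156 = -190.76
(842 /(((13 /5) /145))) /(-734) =-305225 /4771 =-63.98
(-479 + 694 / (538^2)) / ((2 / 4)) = -69321491 / 72361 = -958.00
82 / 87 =0.94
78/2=39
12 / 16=0.75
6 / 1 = 6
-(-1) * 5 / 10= 1 / 2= 0.50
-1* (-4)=4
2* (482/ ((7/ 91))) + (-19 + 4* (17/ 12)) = 37556/ 3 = 12518.67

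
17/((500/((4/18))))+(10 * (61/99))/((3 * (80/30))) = 12833/16500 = 0.78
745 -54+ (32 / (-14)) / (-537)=2597485 / 3759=691.00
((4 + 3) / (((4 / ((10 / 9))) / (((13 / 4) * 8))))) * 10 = 4550 / 9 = 505.56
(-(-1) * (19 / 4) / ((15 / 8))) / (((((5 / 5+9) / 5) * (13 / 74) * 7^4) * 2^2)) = 703 / 936390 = 0.00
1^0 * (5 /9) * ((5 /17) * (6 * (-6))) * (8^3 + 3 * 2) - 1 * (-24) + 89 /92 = -4726551 /1564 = -3022.09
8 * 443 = 3544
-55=-55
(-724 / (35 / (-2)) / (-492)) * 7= -362 / 615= -0.59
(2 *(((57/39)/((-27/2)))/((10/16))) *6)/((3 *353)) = -1216/619515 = -0.00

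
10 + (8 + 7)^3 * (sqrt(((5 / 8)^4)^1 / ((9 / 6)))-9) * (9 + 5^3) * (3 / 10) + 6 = -1221059 + 1130625 * sqrt(6) / 64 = -1177786.28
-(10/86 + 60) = -2585/43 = -60.12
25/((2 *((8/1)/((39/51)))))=325/272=1.19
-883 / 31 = -28.48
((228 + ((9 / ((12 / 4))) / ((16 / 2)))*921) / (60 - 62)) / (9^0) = -4587 / 16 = -286.69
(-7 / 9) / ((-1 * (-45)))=-7 / 405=-0.02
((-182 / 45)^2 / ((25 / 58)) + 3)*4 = 8292268 / 50625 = 163.80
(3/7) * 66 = 198/7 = 28.29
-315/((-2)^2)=-315/4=-78.75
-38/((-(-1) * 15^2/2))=-76/225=-0.34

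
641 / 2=320.50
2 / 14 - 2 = -13 / 7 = -1.86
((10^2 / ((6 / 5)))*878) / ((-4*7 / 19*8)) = -6206.10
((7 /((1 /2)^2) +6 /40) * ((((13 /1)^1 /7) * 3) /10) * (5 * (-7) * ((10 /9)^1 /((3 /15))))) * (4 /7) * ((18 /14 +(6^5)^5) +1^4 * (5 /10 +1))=-4855229822124627969131095 /98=-49543161450251305807460.15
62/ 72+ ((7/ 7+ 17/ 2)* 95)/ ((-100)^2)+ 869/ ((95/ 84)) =526221931/ 684000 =769.33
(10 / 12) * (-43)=-215 / 6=-35.83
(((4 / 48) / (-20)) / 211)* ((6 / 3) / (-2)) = 1 / 50640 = 0.00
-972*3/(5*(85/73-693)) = 53217/63130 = 0.84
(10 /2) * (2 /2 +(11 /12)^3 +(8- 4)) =49855 /1728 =28.85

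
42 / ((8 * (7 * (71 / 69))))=207 / 284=0.73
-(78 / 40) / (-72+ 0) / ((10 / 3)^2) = 39 / 16000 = 0.00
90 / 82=45 / 41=1.10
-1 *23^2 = -529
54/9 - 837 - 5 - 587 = -1423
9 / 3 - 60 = -57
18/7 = 2.57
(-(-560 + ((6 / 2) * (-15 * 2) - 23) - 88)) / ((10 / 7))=5327 / 10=532.70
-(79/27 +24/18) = -115/27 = -4.26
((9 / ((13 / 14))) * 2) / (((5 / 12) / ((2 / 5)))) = 6048 / 325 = 18.61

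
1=1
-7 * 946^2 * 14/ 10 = -43850884/ 5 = -8770176.80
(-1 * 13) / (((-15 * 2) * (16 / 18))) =39 / 80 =0.49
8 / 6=4 / 3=1.33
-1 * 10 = -10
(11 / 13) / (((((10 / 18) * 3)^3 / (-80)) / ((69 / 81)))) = -4048 / 325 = -12.46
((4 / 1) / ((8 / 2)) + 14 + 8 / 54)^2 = 167281 / 729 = 229.47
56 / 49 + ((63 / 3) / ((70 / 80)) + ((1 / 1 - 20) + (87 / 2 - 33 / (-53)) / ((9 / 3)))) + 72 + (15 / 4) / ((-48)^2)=105824575 / 1139712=92.85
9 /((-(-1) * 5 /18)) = 162 /5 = 32.40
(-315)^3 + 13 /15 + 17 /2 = -937675969 /30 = -31255865.63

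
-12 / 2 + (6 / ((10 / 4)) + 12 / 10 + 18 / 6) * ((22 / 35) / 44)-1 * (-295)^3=8985329183 / 350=25672369.09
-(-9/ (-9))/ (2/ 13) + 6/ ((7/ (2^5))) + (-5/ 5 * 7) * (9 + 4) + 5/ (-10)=-494/ 7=-70.57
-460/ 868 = -115/ 217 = -0.53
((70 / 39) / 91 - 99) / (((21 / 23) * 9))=-12.05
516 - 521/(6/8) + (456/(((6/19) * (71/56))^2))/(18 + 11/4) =-41.58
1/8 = 0.12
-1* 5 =-5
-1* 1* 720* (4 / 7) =-2880 / 7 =-411.43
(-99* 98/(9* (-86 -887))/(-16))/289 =-77/321368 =-0.00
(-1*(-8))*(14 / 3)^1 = 112 / 3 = 37.33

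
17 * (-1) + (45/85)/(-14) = -4055/238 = -17.04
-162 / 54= -3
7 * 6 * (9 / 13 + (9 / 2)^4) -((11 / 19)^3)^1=12306121619 / 713336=17251.51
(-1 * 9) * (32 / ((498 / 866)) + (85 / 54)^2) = -523.12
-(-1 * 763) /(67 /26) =19838 /67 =296.09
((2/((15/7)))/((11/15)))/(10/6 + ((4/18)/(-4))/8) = 2016/2629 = 0.77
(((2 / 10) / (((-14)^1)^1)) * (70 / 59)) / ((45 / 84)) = -28 / 885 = -0.03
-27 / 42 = -0.64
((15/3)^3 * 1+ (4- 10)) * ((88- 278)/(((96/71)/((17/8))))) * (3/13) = -13645135/1664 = -8200.20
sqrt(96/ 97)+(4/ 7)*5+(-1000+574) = -2962/ 7+4*sqrt(582)/ 97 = -422.15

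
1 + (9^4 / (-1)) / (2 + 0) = -3279.50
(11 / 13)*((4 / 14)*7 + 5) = 77 / 13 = 5.92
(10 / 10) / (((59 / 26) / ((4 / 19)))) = 104 / 1121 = 0.09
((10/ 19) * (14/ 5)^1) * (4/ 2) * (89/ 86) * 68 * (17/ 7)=411536/ 817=503.72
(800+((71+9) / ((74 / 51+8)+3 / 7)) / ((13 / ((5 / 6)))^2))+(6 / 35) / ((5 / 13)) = 250496351242 / 312933075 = 800.48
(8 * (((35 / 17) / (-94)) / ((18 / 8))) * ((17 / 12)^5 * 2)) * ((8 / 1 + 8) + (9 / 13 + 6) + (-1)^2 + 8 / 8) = -312786145 / 14253408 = -21.94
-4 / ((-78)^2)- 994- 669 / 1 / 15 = -7898558 / 7605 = -1038.60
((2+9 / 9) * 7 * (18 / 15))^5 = 31757969376 / 3125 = 10162550.20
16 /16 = 1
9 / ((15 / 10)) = 6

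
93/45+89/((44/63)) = 85469/660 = 129.50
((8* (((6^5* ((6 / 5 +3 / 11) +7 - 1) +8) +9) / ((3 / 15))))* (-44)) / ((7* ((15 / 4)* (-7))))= 409199488 / 735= 556734.00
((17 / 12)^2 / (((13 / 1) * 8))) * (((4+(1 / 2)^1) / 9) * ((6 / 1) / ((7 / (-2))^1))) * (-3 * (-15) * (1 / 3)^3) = -1445 / 52416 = -0.03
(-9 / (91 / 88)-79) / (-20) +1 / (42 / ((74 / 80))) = 96253 / 21840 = 4.41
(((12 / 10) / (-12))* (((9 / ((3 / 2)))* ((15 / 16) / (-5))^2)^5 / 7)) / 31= -14348907 / 74560632258560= -0.00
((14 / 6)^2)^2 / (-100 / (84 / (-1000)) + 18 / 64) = 537824 / 21605103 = 0.02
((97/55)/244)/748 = 97/10038160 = 0.00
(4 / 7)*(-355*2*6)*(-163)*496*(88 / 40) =432975689.14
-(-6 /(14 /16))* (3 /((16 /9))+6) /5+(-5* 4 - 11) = -716 /35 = -20.46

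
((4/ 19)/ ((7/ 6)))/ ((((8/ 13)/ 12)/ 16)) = 7488/ 133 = 56.30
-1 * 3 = -3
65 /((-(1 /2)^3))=-520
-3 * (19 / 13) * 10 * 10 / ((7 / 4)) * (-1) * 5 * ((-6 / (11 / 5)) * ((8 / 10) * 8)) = -21888000 / 1001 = -21866.13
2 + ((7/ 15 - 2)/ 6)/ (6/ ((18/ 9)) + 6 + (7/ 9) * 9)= 2857/ 1440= 1.98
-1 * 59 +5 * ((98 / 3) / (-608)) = -54053 / 912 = -59.27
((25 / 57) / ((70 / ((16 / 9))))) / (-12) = -0.00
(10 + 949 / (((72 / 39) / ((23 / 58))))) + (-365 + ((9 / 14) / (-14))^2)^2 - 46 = 133391.30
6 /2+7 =10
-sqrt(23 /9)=-sqrt(23) /3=-1.60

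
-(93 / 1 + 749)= -842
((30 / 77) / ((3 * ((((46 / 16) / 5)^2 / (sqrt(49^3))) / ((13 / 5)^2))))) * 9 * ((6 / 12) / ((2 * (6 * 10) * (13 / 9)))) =137592 / 5819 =23.65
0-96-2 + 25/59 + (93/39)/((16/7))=-1184653/12272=-96.53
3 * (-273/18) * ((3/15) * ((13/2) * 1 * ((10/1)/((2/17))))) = -20111/4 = -5027.75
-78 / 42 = -13 / 7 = -1.86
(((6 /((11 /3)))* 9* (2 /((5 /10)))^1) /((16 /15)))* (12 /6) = 1215 /11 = 110.45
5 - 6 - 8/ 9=-17/ 9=-1.89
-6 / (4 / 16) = -24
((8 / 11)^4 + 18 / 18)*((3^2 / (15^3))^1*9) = 56211 / 1830125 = 0.03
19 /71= 0.27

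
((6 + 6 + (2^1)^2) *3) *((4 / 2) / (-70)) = -48 / 35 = -1.37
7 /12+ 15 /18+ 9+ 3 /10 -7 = 223 /60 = 3.72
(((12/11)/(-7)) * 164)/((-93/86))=56416/2387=23.63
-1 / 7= -0.14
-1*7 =-7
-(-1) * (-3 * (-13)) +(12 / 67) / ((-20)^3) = 5225997 / 134000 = 39.00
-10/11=-0.91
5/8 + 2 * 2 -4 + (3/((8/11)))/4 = 53/32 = 1.66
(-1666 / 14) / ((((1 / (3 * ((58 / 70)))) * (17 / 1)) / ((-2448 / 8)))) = 26622 / 5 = 5324.40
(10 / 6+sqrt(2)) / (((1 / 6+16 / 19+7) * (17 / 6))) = 684 * sqrt(2) / 15521+1140 / 15521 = 0.14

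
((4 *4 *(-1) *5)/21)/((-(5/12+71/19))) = 6080/6629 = 0.92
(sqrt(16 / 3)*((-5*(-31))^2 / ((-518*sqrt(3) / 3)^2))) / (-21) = -0.03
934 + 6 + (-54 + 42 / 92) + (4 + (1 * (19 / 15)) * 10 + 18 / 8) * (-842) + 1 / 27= -9340672 / 621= -15041.34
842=842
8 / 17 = 0.47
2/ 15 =0.13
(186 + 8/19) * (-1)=-3542/19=-186.42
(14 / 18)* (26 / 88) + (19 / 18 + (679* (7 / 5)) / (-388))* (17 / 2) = -46027 / 3960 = -11.62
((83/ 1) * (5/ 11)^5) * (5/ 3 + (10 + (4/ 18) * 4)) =20.22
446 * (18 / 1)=8028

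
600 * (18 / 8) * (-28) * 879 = -33226200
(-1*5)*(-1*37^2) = 6845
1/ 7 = 0.14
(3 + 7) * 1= 10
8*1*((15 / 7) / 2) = 60 / 7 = 8.57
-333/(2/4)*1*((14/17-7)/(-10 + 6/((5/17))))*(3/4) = 524475/1768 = 296.65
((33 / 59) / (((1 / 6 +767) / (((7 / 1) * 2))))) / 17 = 0.00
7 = 7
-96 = -96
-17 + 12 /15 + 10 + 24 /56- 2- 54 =-2162 /35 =-61.77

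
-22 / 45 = -0.49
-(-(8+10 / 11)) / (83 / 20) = 1960 / 913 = 2.15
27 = 27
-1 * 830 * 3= -2490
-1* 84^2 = -7056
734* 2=1468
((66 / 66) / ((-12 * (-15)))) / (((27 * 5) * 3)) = 1 / 72900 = 0.00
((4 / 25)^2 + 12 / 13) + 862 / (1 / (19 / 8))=66566457 / 32500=2048.20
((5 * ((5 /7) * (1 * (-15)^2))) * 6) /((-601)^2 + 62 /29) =978750 /73324237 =0.01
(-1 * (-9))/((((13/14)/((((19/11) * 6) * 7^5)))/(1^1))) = 241415748/143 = 1688222.01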